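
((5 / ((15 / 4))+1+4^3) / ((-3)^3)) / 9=-199 / 729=-0.27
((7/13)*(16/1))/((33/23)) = 2576/429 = 6.00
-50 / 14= -25 / 7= -3.57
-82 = -82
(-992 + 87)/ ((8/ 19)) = -17195/ 8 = -2149.38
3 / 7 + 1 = 10 / 7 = 1.43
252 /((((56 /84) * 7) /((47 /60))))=42.30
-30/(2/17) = -255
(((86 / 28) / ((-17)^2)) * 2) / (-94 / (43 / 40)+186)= 1849 / 8573474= 0.00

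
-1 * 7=-7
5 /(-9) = -5 /9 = -0.56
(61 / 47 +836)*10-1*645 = 363215 / 47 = 7727.98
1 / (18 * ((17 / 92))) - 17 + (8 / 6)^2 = -761 / 51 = -14.92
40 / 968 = 5 / 121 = 0.04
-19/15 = -1.27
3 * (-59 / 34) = -177 / 34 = -5.21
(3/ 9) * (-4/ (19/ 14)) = -56/ 57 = -0.98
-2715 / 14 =-193.93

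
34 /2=17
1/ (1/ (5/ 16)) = 5/ 16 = 0.31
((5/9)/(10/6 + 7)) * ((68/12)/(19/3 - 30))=-85/5538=-0.02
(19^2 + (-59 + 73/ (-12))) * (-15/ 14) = -17755/ 56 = -317.05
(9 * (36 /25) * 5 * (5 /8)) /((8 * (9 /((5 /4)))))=45 /64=0.70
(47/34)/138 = 47/4692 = 0.01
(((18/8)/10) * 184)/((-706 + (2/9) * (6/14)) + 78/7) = -4347/72950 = -0.06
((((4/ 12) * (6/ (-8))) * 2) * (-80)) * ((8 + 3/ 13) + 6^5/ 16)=257000/ 13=19769.23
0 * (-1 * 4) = 0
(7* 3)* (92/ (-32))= -483/ 8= -60.38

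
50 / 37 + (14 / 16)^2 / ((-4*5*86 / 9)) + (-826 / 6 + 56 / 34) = -27974251687 / 207720960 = -134.67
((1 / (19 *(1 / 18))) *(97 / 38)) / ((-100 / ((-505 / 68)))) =88173 / 490960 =0.18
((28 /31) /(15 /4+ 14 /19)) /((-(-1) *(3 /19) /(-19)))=-768208 /31713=-24.22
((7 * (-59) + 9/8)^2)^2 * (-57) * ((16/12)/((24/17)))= -38073622367751875/24576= -1549219660146.15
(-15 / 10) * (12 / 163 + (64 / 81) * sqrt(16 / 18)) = -1.23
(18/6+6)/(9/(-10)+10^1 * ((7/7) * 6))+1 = 227/197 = 1.15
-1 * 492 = -492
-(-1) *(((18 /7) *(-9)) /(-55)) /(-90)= -9 /1925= -0.00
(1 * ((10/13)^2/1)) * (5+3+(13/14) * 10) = 12100/1183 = 10.23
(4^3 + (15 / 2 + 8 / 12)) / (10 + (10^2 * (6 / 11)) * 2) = 4763 / 7860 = 0.61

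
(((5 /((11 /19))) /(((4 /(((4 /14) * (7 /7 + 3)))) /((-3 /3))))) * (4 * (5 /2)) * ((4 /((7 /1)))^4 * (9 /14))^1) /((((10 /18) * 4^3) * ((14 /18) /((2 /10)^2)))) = -110808 /45294865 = -0.00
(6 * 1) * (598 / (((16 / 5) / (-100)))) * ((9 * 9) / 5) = -1816425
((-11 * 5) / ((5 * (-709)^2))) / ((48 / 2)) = -11 / 12064344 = -0.00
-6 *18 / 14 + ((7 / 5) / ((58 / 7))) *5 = -2789 / 406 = -6.87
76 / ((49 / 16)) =1216 / 49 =24.82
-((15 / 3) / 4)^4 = -625 / 256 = -2.44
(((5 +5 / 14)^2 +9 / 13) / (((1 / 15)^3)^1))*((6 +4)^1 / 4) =1263751875 / 5096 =247988.99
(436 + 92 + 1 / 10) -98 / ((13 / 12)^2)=751369 / 1690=444.60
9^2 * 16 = 1296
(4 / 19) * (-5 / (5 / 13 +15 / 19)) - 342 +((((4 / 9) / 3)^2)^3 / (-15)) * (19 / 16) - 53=-66719619654191 / 168527912715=-395.90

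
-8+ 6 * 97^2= 56446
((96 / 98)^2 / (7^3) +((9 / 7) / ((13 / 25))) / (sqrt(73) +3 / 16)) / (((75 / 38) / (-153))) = 1378181164896 / 4999461901525- 4465152 * sqrt(73) / 1699789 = -22.17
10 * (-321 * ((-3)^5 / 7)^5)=2719796436312030 / 16807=161825217844.47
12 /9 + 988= 2968 /3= 989.33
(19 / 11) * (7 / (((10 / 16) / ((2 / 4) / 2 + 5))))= 5586 / 55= 101.56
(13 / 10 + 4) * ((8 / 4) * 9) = 477 / 5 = 95.40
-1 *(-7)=7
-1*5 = -5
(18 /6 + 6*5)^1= 33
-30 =-30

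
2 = 2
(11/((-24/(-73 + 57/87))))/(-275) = -1049/8700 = -0.12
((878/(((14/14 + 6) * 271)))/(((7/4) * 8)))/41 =439/544439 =0.00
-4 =-4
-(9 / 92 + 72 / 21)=-2271 / 644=-3.53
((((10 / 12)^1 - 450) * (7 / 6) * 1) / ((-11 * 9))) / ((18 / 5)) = 8575 / 5832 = 1.47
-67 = -67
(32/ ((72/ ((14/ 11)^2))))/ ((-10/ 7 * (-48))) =343/ 32670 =0.01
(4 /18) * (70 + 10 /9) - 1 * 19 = -259 /81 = -3.20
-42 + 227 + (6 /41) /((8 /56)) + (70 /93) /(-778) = 275920544 /1483257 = 186.02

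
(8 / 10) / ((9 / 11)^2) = 484 / 405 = 1.20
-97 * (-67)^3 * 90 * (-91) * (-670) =160086550560300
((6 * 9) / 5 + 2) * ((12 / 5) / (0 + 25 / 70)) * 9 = 96768 / 125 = 774.14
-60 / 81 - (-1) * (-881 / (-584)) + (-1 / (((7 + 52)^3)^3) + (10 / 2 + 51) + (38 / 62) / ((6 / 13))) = 246008991762496806307651 / 4234541660125083422712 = 58.10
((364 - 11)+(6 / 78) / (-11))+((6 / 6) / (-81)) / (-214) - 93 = 644460929 / 2478762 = 259.99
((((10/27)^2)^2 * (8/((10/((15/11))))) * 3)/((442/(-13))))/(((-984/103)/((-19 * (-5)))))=24462500/1358186049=0.02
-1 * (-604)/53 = 604/53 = 11.40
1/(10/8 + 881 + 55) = 4/3749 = 0.00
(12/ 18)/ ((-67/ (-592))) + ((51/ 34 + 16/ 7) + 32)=117277/ 2814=41.68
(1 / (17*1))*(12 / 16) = 3 / 68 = 0.04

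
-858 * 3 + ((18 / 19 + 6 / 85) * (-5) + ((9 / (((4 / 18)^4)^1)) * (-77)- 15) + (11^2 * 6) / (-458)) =-339383067099 / 1183472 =-286768.99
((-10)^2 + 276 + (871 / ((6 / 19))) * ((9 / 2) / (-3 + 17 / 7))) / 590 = -36.18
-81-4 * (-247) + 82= 989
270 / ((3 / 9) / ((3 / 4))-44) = -1215 / 196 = -6.20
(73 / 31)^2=5.55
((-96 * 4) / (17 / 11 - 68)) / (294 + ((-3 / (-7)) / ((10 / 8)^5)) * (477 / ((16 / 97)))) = 15400000 / 1865865073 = 0.01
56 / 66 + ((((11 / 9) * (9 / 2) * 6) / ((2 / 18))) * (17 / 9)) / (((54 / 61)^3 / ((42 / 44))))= 297444721 / 384912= 772.76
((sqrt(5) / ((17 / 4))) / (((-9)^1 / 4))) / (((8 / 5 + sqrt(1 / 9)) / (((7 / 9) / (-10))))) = 56 * sqrt(5) / 13311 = 0.01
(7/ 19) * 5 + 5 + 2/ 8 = 539/ 76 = 7.09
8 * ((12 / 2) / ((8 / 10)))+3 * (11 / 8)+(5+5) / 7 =3671 / 56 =65.55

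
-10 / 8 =-5 / 4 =-1.25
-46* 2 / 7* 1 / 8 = -23 / 14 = -1.64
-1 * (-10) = 10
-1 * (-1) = 1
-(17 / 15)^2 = -289 / 225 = -1.28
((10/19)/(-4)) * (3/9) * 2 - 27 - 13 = -40.09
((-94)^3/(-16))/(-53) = -103823/106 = -979.46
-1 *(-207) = 207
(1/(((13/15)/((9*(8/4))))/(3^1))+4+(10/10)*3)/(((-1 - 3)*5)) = -3.47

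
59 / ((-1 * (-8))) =59 / 8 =7.38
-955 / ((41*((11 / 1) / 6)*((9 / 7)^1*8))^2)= -46795 / 29289744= -0.00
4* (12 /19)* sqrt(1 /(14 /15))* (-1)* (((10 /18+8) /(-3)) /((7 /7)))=88* sqrt(210) /171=7.46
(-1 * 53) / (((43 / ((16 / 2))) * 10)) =-212 / 215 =-0.99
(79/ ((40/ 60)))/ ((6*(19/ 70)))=2765/ 38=72.76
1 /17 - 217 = -3688 /17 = -216.94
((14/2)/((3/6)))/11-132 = -1438/11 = -130.73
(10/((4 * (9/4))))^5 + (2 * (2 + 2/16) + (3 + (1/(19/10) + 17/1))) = 118789267/4487724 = 26.47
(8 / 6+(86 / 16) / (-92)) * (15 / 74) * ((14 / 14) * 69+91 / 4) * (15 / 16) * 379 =29366009625 / 3485696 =8424.72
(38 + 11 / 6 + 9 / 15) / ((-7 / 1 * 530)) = -1213 / 111300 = -0.01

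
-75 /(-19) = 75 /19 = 3.95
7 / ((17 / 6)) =42 / 17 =2.47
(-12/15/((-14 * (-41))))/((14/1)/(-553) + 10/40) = -0.01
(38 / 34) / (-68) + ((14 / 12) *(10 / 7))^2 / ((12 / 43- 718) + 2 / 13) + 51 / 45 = 1161234881 / 1043313120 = 1.11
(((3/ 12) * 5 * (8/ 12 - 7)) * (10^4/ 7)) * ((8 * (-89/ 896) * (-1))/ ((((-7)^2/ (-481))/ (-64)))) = -40668550000/ 7203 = -5646057.20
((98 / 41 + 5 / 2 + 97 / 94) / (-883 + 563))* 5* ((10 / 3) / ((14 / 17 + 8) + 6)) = -26945 / 1294944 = -0.02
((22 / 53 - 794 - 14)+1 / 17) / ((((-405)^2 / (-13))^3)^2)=-1170631506343 / 5848760189799978140209005615234375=-0.00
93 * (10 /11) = 930 /11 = 84.55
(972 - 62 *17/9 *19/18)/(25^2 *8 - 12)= 68719/404028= 0.17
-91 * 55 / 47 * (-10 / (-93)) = -11.45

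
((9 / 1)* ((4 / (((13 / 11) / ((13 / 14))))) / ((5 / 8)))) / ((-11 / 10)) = -288 / 7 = -41.14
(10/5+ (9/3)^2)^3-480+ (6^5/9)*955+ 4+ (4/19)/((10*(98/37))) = 3844913662/4655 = 825975.01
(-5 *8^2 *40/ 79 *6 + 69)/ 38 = -23.77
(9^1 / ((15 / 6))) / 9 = 2 / 5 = 0.40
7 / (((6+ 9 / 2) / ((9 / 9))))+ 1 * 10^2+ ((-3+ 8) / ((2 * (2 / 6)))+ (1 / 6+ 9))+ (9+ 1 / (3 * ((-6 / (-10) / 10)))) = 1187 / 9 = 131.89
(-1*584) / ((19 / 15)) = -8760 / 19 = -461.05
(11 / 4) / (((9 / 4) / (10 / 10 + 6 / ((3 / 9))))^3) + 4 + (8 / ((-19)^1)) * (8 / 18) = 22989308 / 13851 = 1659.76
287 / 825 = 0.35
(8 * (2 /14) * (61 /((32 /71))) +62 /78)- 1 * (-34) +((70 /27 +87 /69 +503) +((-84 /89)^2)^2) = 9886915379993063 /14182507124604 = 697.12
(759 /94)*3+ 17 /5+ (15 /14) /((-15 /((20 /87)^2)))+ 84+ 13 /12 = 5613060613 /49804020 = 112.70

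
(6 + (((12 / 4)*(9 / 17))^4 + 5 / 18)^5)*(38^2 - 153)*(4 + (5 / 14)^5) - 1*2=275982782227942296908022974035980720429217697 / 4130295569577312351717411793003871232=66819136.20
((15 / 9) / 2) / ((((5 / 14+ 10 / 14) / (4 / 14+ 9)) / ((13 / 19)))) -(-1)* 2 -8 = -181 / 171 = -1.06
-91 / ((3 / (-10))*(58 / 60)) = 9100 / 29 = 313.79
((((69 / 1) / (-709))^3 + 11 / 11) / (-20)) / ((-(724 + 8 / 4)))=8901808 / 129373500927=0.00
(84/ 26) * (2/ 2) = 42/ 13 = 3.23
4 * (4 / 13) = 1.23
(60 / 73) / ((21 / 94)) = 1880 / 511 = 3.68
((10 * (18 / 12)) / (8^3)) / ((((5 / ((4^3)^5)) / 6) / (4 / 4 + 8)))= 339738624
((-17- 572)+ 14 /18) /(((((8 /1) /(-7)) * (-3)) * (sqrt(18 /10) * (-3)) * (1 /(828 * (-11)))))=-388234.16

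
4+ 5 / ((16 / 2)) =37 / 8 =4.62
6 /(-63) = -2 /21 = -0.10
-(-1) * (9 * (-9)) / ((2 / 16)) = -648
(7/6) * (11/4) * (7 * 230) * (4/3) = 61985/9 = 6887.22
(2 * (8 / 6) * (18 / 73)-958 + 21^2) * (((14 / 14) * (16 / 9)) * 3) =-603088 / 219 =-2753.83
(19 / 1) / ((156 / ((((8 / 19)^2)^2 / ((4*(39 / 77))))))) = 19712 / 10432539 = 0.00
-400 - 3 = -403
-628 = -628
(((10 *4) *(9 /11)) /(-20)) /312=-3 /572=-0.01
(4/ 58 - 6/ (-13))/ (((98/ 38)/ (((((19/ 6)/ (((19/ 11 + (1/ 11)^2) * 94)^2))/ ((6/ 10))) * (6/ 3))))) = 26427005/ 323924830866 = 0.00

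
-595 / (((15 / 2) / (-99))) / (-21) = -374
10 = 10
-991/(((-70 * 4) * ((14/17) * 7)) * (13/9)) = 151623/356720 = 0.43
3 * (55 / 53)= 165 / 53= 3.11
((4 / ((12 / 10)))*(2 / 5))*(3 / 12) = 1 / 3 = 0.33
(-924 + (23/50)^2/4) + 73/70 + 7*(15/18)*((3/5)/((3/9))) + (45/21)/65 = -830257861/910000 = -912.37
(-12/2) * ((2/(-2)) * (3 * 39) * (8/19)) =5616/19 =295.58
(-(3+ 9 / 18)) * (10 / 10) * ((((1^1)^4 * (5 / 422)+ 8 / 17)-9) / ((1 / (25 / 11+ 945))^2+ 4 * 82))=1658640230500 / 18249149112061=0.09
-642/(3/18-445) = 1.44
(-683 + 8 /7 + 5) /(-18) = 2369 /63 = 37.60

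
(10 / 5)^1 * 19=38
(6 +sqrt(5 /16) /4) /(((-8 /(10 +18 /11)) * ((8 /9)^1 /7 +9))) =-6048 /6325 - 63 * sqrt(5) /6325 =-0.98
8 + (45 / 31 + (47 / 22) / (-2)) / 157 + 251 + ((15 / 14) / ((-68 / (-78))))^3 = 1506191787788745 / 5773974872512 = 260.86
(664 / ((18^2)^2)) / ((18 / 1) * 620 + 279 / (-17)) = 1411 / 2485844802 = 0.00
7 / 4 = 1.75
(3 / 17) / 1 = 3 / 17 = 0.18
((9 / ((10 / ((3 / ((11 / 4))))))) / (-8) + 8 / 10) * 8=298 / 55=5.42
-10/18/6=-5/54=-0.09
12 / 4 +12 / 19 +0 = 3.63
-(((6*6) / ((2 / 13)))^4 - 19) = -2998219517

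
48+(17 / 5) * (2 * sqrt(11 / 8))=17 * sqrt(22) / 10+48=55.97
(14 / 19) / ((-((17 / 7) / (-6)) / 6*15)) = 1176 / 1615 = 0.73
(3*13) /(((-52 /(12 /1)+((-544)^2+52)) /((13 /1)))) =1521 /887951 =0.00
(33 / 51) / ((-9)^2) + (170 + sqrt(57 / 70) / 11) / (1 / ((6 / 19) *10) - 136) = -13955849 / 11210157 - 6 *sqrt(3990) / 626857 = -1.25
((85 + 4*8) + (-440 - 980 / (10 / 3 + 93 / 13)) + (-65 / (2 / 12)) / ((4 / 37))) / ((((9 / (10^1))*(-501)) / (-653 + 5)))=-394990680 / 68303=-5782.92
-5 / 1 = -5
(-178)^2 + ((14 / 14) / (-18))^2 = 10265617 / 324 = 31684.00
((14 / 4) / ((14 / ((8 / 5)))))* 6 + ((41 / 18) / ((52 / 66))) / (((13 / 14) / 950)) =7503959 / 2535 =2960.14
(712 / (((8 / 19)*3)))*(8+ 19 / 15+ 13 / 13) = 260414 / 45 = 5786.98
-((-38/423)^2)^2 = -2085136/32015587041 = -0.00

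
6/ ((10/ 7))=4.20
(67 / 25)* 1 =67 / 25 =2.68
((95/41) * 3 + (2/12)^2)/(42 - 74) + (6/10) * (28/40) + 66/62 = 46357141/36604800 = 1.27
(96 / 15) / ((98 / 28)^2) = 128 / 245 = 0.52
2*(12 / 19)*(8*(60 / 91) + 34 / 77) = 137328 / 19019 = 7.22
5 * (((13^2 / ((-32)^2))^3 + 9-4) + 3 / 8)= 28880945565 / 1073741824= 26.90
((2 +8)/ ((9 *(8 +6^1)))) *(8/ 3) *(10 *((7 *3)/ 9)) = 400/ 81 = 4.94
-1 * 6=-6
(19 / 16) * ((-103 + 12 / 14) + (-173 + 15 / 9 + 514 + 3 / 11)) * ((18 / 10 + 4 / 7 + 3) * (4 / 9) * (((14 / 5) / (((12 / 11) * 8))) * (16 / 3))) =49672232 / 42525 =1168.07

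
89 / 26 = 3.42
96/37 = 2.59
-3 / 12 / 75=-1 / 300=-0.00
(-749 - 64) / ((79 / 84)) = -68292 / 79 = -864.46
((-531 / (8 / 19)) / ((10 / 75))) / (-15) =10089 / 16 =630.56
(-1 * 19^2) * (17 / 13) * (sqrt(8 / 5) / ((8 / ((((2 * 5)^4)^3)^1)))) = -306850000000000 * sqrt(10) / 13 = -74641915386359.02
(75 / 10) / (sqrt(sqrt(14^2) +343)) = 5 * sqrt(357) / 238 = 0.40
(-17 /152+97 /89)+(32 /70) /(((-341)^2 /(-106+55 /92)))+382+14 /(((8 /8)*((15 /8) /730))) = 22161514299140393 /3798914223720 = 5833.64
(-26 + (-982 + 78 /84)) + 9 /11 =-154963 /154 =-1006.25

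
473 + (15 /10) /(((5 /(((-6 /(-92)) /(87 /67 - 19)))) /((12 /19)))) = 1225735121 /2591410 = 473.00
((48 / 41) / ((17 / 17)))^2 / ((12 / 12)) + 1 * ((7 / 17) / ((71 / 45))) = 3310443 / 2028967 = 1.63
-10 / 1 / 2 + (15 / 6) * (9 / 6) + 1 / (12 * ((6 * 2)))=-179 / 144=-1.24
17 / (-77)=-17 / 77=-0.22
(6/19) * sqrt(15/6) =3 * sqrt(10)/19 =0.50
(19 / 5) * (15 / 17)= 57 / 17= 3.35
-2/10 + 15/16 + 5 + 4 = 779/80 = 9.74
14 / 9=1.56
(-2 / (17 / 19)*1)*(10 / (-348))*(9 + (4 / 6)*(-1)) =2375 / 4437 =0.54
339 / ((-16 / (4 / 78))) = -113 / 104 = -1.09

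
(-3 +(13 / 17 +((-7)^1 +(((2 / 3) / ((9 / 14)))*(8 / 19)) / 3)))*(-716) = 170275540 / 26163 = 6508.26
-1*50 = -50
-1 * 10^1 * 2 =-20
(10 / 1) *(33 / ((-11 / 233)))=-6990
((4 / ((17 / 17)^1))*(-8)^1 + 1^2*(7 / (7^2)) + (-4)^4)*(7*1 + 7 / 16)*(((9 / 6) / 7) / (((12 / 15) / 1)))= 400095 / 896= 446.53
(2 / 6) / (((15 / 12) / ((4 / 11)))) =16 / 165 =0.10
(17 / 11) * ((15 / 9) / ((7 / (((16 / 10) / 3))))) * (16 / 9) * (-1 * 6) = -4352 / 2079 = -2.09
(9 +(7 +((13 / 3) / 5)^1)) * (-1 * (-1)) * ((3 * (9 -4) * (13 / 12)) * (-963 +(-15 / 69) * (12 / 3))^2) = 70279432223 / 276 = 254635624.00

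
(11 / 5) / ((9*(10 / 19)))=209 / 450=0.46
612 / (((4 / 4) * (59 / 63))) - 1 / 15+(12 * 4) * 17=1469.42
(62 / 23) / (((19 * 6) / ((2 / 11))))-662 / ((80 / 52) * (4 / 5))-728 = -146040971 / 115368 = -1265.87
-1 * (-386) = 386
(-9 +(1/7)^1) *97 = -6014/7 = -859.14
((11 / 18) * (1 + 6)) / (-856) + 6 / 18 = 5059 / 15408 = 0.33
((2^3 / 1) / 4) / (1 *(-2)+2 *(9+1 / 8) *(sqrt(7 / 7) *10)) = 4 / 361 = 0.01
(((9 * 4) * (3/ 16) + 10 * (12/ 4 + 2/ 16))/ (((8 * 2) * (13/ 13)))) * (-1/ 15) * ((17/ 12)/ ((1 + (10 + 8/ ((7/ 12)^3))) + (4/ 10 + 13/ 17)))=-1883413/ 440554176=-0.00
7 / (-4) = -7 / 4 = -1.75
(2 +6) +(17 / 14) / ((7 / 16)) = 528 / 49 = 10.78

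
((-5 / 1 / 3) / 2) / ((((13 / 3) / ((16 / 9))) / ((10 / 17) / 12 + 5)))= -10300 / 5967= -1.73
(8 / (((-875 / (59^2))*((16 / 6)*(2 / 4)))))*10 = -238.70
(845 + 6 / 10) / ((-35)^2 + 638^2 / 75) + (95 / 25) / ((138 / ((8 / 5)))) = 147317344 / 860635275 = 0.17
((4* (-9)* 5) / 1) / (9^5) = -20 / 6561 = -0.00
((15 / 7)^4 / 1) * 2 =101250 / 2401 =42.17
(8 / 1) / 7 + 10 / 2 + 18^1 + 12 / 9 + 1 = 556 / 21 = 26.48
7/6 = 1.17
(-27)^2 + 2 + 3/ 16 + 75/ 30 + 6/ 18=35233/ 48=734.02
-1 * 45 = -45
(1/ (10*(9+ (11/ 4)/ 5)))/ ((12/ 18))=3/ 191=0.02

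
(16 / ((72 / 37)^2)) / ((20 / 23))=31487 / 6480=4.86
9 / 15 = 3 / 5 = 0.60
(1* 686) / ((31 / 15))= 10290 / 31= 331.94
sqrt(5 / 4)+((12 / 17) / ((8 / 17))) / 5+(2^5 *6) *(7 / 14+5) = sqrt(5) / 2+10563 / 10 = 1057.42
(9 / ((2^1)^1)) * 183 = 1647 / 2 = 823.50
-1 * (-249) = 249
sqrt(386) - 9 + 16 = 26.65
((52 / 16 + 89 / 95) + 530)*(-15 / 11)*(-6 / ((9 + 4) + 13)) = 1826919 / 10868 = 168.10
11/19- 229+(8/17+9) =-70721/323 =-218.95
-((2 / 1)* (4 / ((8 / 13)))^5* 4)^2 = -137858491849 / 16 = -8616155740.56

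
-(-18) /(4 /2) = 9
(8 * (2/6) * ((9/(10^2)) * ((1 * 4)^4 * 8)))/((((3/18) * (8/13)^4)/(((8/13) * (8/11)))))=2530944/275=9203.43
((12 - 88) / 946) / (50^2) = -19 / 591250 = -0.00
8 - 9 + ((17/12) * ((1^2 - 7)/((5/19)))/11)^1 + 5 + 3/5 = 183/110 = 1.66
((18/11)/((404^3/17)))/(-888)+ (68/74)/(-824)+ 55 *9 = 5473182643917499/11056959544576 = 495.00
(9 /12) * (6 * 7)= 63 /2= 31.50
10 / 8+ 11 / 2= 27 / 4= 6.75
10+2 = 12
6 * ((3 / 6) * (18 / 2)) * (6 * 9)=1458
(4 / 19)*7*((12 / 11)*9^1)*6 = 18144 / 209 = 86.81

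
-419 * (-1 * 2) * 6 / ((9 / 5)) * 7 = 58660 / 3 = 19553.33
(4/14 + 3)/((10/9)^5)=1358127/700000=1.94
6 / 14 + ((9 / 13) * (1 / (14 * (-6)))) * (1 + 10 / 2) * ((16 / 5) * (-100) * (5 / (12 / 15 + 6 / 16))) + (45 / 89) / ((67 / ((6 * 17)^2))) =3730680039 / 25503751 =146.28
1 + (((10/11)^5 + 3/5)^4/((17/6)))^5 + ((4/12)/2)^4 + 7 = 200660603826319189332522034628051702223057249271940102275509153027825584601776320149720635711065905402116879013361587587971276721/24183447425745015796230293256138392757311155775148534600583079718008114434952151254605562426402619399577653488795471191406250000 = 8.30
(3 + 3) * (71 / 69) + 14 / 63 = 1324 / 207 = 6.40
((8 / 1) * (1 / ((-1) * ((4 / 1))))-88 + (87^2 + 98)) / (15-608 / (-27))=204579 / 1013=201.95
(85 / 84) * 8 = 170 / 21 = 8.10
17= 17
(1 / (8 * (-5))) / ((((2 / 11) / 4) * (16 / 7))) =-77 / 320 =-0.24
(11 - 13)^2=4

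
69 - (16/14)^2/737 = 2491733/36113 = 69.00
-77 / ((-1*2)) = 77 / 2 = 38.50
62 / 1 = 62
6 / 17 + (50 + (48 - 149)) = -861 / 17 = -50.65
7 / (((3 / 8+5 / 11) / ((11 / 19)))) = 6776 / 1387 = 4.89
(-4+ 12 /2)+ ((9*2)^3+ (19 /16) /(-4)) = 373357 /64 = 5833.70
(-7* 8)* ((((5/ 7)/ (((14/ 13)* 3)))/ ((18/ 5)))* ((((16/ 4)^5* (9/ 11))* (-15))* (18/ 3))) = 19968000/ 77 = 259324.68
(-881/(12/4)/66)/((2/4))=-881/99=-8.90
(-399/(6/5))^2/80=88445/64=1381.95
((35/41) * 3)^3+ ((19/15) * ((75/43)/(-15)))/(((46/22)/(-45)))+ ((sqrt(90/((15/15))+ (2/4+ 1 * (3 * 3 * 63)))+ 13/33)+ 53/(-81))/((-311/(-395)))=370876504909300/18887999162769+ 395 * sqrt(2630)/622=52.20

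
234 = 234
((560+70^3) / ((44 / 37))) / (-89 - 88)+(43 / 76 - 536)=-106917317 / 49324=-2167.65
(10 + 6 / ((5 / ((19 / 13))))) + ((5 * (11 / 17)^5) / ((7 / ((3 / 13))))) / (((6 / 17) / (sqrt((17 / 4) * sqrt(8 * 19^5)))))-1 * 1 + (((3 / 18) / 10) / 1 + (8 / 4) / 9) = 15299845 * sqrt(17) * 19^(1 / 4) * 2^(3 / 4) / 30401644 + 25723 / 2340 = 18.28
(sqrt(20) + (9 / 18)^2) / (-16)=-sqrt(5) / 8 - 1 / 64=-0.30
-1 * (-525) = 525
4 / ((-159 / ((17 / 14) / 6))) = -0.01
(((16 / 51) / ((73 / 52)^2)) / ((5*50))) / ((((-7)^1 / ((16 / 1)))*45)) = -346112 / 10701298125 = -0.00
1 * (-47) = -47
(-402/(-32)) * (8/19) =201/38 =5.29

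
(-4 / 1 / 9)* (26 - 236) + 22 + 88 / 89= 31058 / 267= 116.32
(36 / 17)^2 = 1296 / 289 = 4.48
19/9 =2.11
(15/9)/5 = 1/3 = 0.33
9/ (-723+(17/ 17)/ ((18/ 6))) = -27/ 2168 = -0.01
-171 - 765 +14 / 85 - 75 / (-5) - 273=-101476 / 85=-1193.84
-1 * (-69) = 69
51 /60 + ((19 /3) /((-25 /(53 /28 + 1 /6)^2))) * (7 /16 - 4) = 13203409 /2822400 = 4.68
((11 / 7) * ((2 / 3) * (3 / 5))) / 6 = 0.10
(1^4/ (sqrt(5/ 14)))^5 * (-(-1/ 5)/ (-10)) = -98 * sqrt(70)/ 3125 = -0.26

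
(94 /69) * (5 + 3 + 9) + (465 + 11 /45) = 505498 /1035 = 488.40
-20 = -20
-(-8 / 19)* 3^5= 1944 / 19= 102.32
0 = 0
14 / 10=7 / 5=1.40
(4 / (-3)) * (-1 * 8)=32 / 3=10.67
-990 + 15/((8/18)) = -3825/4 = -956.25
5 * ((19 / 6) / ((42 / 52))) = 1235 / 63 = 19.60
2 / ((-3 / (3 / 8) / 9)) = -9 / 4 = -2.25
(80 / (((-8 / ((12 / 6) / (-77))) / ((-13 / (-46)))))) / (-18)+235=3745600 / 15939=235.00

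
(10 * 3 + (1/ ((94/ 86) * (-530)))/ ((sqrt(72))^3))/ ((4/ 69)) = 1035/ 2 - 989 * sqrt(2)/ 28696320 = 517.50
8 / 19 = 0.42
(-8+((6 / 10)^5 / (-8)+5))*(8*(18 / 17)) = -1354374 / 53125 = -25.49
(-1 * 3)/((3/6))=-6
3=3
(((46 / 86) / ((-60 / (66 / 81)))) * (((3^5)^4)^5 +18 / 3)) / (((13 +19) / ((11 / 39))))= -478098546732395844758157108045908000643321744581827 / 14489280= -32996708375598776803137020000000000000000000.00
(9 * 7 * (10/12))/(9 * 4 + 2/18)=189/130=1.45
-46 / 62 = -23 / 31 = -0.74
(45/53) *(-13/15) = -39/53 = -0.74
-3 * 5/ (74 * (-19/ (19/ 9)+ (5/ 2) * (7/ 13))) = 195/ 7363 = 0.03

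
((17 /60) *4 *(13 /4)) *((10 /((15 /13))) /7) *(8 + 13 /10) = 89063 /2100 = 42.41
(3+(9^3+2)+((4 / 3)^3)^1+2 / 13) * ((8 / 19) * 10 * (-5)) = -103408000 / 6669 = -15505.77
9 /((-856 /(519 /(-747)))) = 519 /71048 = 0.01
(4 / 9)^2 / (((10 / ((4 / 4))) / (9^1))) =8 / 45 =0.18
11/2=5.50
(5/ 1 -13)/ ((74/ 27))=-2.92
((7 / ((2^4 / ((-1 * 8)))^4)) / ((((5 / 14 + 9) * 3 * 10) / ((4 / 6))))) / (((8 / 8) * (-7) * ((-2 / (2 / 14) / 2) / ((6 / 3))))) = 1 / 23580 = 0.00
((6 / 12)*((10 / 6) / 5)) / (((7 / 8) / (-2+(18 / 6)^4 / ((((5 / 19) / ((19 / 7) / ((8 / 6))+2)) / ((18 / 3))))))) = 1043162 / 735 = 1419.27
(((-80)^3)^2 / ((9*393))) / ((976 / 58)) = 950272000000 / 215757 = 4404362.32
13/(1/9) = 117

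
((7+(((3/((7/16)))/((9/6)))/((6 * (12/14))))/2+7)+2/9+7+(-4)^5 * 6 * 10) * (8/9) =-1474040/27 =-54594.07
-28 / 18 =-14 / 9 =-1.56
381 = 381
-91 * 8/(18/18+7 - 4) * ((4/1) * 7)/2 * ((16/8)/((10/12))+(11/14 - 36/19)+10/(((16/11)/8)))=-13625794/95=-143429.41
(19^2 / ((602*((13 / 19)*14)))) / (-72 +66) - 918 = -603485371 / 657384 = -918.01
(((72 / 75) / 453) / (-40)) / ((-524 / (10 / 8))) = 1 / 7912400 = 0.00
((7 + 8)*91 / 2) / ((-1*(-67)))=1365 / 134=10.19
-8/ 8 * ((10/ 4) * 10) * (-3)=75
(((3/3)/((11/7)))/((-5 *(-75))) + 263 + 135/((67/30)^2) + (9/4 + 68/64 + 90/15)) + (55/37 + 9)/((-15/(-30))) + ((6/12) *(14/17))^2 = 1015435042188349/3168057882000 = 320.52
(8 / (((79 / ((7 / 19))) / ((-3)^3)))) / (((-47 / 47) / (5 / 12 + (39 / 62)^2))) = 1180368 / 1442461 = 0.82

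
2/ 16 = 1/ 8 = 0.12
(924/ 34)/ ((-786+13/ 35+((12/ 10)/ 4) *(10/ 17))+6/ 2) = -16170/ 465559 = -0.03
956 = 956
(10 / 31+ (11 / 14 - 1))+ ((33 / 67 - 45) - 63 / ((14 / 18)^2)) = -4319305 / 29078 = -148.54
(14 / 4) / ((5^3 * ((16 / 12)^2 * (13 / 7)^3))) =21609 / 8788000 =0.00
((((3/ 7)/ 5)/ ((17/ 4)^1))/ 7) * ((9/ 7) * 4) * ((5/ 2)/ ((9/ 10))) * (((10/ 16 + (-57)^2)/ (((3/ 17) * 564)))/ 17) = 129985/ 1644342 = 0.08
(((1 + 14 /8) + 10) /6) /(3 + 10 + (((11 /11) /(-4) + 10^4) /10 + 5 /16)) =170 /81063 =0.00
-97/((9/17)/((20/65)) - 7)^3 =30499904/46268279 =0.66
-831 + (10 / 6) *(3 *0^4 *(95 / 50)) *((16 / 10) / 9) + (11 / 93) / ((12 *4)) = -3709573 / 4464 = -831.00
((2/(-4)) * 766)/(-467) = 383/467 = 0.82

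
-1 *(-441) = 441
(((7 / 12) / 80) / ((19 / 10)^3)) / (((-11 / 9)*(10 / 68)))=-1785 / 301796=-0.01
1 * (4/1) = 4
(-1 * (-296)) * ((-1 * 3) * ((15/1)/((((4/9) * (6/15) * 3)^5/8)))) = -1264359375/512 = -2469451.90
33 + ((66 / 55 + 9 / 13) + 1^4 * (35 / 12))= 29491 / 780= 37.81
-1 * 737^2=-543169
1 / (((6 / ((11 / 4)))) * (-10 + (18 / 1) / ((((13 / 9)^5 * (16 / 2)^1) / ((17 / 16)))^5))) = -166688776325609182569263796116682440704 / 3636846001400945121172423722848784886749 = -0.05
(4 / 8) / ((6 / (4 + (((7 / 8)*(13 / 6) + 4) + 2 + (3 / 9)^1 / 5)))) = 319 / 320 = 1.00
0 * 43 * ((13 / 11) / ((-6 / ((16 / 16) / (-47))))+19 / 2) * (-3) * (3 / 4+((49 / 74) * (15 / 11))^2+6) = 0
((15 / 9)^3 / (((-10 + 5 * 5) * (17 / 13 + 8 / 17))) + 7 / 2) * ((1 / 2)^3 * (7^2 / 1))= 11460169 / 509328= 22.50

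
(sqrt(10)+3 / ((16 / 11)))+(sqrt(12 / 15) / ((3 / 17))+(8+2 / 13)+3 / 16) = sqrt(10)+34 * sqrt(5) / 15+541 / 52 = 18.63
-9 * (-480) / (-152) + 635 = 11525 / 19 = 606.58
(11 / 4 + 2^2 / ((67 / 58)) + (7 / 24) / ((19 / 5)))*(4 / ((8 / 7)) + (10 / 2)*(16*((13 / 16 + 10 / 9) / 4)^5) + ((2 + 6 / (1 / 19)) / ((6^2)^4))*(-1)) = 4231864351516211875 / 121068755953385472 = 34.95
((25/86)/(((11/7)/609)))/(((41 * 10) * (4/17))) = 362355/310288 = 1.17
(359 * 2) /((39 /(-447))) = -106982 /13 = -8229.38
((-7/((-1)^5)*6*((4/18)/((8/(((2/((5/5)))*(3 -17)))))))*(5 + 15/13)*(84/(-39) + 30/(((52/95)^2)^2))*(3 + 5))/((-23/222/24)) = 1056371566968480/8539739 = 123700685.35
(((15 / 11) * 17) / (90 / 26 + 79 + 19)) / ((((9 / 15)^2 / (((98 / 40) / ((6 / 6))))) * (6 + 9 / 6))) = 54145 / 261162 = 0.21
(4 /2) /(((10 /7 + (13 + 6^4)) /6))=84 /9173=0.01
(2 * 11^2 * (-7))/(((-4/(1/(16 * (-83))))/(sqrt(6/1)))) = -847 * sqrt(6)/2656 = -0.78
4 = 4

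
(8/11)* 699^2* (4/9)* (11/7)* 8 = 13897984/7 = 1985426.29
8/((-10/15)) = -12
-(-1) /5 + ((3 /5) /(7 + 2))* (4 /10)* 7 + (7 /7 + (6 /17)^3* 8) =640552 /368475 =1.74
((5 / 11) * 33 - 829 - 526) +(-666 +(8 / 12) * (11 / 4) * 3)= -4001 / 2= -2000.50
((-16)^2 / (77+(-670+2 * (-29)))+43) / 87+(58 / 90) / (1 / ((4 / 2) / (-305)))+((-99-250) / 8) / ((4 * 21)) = -4453573 / 131613600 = -0.03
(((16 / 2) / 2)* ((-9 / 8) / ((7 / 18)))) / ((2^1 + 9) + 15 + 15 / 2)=-162 / 469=-0.35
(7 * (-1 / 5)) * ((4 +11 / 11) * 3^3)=-189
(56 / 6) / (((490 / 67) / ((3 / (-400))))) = -67 / 7000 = -0.01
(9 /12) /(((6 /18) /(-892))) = -2007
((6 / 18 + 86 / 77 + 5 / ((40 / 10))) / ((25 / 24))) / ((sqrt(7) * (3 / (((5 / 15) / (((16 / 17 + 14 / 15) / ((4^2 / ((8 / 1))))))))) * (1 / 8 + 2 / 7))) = 135728 * sqrt(7) / 1269807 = 0.28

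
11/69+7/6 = 1.33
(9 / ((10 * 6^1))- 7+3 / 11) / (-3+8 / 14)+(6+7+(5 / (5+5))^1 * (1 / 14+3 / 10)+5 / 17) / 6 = 6486 / 1309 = 4.95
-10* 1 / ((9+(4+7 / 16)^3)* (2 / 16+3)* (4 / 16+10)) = -262144 / 80928875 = -0.00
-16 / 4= -4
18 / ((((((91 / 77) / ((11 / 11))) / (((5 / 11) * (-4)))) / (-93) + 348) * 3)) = 11160 / 647293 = 0.02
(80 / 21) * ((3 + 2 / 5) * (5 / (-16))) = -85 / 21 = -4.05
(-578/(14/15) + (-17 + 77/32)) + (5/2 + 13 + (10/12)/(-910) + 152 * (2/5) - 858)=-61832551/43680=-1415.58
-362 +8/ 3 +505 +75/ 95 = 8348/ 57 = 146.46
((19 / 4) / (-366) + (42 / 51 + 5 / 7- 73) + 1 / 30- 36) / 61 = -93590429 / 53135880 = -1.76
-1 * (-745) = 745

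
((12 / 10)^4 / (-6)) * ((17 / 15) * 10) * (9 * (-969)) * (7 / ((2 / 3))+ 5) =330909624 / 625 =529455.40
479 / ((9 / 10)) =4790 / 9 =532.22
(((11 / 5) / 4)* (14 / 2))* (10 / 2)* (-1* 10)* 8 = -1540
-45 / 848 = -0.05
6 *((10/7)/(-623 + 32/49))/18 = -14/18297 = -0.00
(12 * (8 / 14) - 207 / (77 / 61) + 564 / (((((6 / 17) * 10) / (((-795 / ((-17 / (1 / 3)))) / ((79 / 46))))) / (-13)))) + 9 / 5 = -578227288 / 30415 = -19011.25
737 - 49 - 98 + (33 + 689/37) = 23740/37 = 641.62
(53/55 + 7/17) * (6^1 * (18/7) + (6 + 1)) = 201902/6545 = 30.85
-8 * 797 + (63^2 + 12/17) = -40907/17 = -2406.29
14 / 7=2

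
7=7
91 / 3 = 30.33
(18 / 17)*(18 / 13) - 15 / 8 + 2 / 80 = -1697 / 4420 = -0.38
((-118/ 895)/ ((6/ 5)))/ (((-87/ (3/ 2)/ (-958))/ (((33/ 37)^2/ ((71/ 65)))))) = -666818295/ 504560009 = -1.32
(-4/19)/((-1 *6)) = 2/57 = 0.04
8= 8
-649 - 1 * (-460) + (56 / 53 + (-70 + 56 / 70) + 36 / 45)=-67931 / 265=-256.34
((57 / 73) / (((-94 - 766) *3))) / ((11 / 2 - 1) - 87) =0.00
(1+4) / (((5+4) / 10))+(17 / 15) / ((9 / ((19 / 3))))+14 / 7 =3383 / 405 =8.35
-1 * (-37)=37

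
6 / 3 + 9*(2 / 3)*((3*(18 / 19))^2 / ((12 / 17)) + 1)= 27674 / 361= 76.66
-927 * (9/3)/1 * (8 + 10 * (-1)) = 5562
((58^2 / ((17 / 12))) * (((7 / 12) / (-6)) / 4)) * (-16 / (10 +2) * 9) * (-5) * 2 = -117740 / 17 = -6925.88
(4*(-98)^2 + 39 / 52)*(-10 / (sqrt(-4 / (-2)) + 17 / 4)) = -26123390 / 257 + 6146680*sqrt(2) / 257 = -67823.63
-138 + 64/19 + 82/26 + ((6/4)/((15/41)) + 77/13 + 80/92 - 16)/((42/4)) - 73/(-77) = -859669319/6561555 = -131.02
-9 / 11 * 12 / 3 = -36 / 11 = -3.27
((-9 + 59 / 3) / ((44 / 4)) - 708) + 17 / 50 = -1166039 / 1650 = -706.69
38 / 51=0.75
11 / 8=1.38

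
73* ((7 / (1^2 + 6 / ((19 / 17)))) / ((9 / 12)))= 38836 / 363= 106.99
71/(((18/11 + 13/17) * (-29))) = -13277/13021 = -1.02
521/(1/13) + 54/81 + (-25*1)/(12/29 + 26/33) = 931895/138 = 6752.86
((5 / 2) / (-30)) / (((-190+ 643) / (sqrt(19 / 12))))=-sqrt(57) / 32616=-0.00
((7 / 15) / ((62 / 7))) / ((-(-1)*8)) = 49 / 7440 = 0.01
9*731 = 6579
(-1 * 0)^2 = 0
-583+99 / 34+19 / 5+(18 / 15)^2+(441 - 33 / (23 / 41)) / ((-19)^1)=-220998877 / 371450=-594.96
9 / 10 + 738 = 7389 / 10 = 738.90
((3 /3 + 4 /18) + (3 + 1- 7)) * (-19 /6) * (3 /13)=152 /117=1.30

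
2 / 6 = 1 / 3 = 0.33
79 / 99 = 0.80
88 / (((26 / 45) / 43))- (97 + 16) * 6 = 76326 / 13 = 5871.23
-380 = -380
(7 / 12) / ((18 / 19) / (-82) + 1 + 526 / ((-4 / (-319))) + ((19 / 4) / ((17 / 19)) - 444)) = 92701 / 6596729859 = 0.00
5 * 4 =20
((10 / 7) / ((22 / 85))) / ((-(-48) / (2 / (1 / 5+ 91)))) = 2125 / 842688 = 0.00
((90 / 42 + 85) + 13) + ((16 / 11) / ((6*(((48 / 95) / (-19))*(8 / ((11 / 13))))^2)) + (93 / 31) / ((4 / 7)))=7145159381 / 65415168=109.23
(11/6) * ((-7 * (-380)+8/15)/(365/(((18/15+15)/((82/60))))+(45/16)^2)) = 1517142528/12037975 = 126.03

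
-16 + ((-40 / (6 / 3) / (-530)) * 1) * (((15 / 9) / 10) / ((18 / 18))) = -2543 / 159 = -15.99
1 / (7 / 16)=16 / 7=2.29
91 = 91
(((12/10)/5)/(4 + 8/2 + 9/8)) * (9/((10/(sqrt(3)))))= 216 * sqrt(3)/9125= 0.04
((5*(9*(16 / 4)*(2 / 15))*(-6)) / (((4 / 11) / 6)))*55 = -130680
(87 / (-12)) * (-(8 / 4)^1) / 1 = 14.50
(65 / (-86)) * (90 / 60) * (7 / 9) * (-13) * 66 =65065 / 86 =756.57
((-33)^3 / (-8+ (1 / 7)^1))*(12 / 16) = 68607 / 20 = 3430.35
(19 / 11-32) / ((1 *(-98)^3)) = 333 / 10353112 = 0.00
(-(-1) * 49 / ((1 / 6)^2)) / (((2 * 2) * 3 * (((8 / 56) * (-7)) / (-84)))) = 12348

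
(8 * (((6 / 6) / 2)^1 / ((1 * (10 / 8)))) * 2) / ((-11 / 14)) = -448 / 55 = -8.15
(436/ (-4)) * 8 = -872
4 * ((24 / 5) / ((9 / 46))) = 1472 / 15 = 98.13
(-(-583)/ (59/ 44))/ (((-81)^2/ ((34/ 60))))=218042/ 5806485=0.04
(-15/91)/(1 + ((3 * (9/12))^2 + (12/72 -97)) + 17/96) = 0.00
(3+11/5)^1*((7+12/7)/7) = 1586/245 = 6.47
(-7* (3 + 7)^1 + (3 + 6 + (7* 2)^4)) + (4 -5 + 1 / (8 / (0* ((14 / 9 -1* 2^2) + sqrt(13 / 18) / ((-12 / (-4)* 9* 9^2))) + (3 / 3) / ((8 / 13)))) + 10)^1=2455309 / 64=38364.20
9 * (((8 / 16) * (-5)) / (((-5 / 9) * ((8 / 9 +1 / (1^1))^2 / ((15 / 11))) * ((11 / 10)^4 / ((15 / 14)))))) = 11.33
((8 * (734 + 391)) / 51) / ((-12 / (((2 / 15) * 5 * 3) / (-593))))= 500 / 10081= 0.05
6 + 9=15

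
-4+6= 2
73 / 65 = 1.12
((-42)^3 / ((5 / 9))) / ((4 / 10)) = -333396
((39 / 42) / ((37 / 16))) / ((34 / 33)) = 1716 / 4403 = 0.39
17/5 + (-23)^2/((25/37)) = 19658/25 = 786.32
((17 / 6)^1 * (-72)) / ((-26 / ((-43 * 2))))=-8772 / 13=-674.77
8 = 8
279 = 279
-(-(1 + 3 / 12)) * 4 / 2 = 5 / 2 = 2.50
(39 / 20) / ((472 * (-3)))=-13 / 9440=-0.00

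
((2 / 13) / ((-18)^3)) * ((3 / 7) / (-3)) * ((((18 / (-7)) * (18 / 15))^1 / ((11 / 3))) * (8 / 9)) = -0.00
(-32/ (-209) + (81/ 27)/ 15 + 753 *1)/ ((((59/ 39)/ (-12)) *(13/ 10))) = -56682288/ 12331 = -4596.73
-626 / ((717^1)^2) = -626 / 514089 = -0.00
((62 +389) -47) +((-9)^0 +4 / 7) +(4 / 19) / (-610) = 16451991 / 40565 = 405.57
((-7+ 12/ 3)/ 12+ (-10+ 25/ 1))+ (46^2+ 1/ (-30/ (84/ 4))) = 2130.05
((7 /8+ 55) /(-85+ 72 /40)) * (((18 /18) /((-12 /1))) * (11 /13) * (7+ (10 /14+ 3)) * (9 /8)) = 5531625 /9691136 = 0.57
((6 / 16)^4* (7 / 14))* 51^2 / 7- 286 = -16189703 / 57344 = -282.33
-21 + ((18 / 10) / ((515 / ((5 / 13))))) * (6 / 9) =-140589 / 6695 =-21.00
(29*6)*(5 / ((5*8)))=87 / 4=21.75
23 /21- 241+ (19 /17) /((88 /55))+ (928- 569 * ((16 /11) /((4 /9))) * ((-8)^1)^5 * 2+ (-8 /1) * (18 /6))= 3834027880105 /31416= 122040612.43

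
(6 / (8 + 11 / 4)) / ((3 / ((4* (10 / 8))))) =40 / 43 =0.93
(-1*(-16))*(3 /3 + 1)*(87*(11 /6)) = 5104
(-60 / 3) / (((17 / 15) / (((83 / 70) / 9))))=-830 / 357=-2.32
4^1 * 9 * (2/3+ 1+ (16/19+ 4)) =4452/19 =234.32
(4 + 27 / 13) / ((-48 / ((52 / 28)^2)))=-1027 / 2352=-0.44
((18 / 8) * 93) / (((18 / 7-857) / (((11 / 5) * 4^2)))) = -257796 / 29905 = -8.62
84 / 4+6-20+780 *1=787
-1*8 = -8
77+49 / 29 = 2282 / 29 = 78.69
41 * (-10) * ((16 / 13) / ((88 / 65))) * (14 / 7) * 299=-2451800 / 11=-222890.91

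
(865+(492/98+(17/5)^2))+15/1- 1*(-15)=1116686/1225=911.58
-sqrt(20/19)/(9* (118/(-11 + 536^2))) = -287285* sqrt(95)/10089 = -277.54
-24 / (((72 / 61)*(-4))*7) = 61 / 84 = 0.73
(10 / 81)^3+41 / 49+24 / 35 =198472493 / 130203045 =1.52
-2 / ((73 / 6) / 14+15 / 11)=-0.90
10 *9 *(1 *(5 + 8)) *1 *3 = 3510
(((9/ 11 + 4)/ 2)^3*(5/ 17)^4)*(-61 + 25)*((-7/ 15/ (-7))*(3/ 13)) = -167486625/ 2890327726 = -0.06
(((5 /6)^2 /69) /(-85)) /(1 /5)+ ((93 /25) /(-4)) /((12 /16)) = -1309693 /1055700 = -1.24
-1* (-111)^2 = -12321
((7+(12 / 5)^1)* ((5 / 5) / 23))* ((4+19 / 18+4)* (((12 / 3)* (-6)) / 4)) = -7661 / 345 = -22.21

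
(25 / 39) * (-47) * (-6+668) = -777850 / 39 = -19944.87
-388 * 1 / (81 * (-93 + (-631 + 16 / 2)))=97 / 14499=0.01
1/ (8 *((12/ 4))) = 1/ 24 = 0.04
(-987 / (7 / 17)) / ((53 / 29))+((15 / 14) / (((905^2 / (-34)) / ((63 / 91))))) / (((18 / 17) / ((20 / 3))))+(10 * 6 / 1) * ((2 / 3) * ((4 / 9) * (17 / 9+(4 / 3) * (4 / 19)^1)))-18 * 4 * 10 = -484640160702143 / 243171700317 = -1993.00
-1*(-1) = 1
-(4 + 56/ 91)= -60/ 13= -4.62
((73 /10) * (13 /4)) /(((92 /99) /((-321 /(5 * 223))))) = -30158271 /4103200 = -7.35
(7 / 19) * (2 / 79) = 0.01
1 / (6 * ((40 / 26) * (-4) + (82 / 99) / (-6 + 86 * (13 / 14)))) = -221793 / 8174356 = -0.03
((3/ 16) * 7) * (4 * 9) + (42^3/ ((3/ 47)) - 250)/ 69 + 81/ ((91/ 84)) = 60781829/ 3588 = 16940.31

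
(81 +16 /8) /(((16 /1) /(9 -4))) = 415 /16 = 25.94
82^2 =6724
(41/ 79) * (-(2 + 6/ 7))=-820/ 553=-1.48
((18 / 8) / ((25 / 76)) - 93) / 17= -2154 / 425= -5.07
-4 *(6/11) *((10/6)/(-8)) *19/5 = 19/11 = 1.73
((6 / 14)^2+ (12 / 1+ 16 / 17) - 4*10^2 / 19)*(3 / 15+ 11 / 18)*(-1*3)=9159529 / 474810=19.29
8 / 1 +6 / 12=17 / 2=8.50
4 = 4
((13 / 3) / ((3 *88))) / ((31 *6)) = 13 / 147312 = 0.00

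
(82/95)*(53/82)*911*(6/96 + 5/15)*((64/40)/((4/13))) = 627679/600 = 1046.13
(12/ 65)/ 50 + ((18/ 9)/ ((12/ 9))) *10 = 24381/ 1625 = 15.00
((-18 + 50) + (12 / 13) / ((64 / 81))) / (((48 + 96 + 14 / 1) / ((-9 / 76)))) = -62091 / 2497664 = -0.02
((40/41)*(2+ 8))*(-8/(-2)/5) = 320/41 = 7.80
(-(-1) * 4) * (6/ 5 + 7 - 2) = 124/ 5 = 24.80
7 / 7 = 1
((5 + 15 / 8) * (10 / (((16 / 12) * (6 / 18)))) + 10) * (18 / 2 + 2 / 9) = 218705 / 144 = 1518.78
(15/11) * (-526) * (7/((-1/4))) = 220920/11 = 20083.64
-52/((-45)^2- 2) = -52/2023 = -0.03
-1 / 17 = -0.06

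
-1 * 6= -6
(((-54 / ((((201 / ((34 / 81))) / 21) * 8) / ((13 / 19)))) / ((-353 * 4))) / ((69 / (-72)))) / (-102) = 91 / 62012922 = 0.00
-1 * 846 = -846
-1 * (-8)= 8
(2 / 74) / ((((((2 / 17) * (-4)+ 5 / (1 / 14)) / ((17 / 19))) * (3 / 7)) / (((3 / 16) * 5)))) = 10115 / 13295136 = 0.00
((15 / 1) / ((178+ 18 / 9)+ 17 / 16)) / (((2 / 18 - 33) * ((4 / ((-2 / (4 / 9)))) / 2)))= 1215 / 214378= 0.01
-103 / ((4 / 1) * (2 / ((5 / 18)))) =-515 / 144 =-3.58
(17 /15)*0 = 0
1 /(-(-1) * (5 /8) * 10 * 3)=4 /75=0.05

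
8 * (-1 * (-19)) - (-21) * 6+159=437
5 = 5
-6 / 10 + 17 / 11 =0.95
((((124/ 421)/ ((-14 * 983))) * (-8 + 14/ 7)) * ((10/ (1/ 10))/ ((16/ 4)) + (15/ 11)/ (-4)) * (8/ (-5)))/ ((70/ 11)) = -11532/ 14484505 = -0.00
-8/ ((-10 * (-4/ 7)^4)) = 2401/ 320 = 7.50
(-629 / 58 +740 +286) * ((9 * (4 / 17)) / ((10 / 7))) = 3709377 / 2465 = 1504.82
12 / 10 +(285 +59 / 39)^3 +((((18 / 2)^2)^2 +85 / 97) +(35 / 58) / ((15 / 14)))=19628491265878997 / 834321735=23526285.42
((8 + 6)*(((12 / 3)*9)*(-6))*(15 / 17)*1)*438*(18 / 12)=-1753030.59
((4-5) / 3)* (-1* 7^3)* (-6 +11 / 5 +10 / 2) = 686 / 5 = 137.20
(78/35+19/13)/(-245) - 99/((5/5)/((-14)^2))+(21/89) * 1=-192510228556/9921275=-19403.78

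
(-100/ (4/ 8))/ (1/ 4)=-800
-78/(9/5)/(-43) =130/129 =1.01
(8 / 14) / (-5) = -4 / 35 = -0.11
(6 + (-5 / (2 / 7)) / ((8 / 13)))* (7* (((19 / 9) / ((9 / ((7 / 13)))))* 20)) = -1671145 / 4212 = -396.76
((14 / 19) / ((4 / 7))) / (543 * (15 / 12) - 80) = 98 / 45505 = 0.00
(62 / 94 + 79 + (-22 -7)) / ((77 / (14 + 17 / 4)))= 173813 / 14476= 12.01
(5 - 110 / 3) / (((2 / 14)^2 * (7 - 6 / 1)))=-4655 / 3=-1551.67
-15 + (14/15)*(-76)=-1289/15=-85.93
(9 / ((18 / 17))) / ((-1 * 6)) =-17 / 12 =-1.42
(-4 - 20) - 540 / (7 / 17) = -9348 / 7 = -1335.43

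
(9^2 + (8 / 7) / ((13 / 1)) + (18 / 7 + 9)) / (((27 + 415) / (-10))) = -2480 / 1183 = -2.10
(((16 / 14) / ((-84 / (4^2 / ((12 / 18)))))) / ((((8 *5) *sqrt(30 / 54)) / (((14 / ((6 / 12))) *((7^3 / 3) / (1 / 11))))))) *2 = -8624 *sqrt(5) / 25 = -771.35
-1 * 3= -3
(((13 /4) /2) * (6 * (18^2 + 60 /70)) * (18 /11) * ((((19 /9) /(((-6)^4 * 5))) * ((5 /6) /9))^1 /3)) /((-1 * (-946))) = 93613 /1699258176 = 0.00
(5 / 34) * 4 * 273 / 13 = 210 / 17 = 12.35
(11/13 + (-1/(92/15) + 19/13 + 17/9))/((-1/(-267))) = 3864113/3588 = 1076.95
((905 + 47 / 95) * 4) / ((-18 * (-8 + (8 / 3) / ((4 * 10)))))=57348 / 2261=25.36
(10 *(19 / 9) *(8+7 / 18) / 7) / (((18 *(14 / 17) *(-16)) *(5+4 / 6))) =-14345 / 762048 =-0.02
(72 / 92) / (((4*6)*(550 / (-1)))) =-3 / 50600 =-0.00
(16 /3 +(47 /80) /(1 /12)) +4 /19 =14357 /1140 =12.59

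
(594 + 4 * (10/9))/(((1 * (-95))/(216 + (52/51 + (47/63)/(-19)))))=-23780983538/17398395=-1366.85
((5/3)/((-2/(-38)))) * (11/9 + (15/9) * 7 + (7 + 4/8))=34865/54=645.65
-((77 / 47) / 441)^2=-121 / 8767521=-0.00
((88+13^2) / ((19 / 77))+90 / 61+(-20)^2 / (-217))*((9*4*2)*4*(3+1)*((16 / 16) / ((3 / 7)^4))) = 3832152781184 / 107787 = 35553014.57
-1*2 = -2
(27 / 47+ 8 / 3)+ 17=2854 / 141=20.24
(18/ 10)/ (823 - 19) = 3/ 1340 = 0.00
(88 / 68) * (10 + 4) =308 / 17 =18.12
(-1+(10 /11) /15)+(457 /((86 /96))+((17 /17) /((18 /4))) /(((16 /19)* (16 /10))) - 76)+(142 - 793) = -59294201 /272448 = -217.63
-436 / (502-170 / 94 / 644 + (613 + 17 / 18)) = -118771632 / 303995893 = -0.39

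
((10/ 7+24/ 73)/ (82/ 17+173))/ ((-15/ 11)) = -167926/ 23171295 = -0.01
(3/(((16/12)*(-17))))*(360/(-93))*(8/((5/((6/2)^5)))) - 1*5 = 102341/527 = 194.20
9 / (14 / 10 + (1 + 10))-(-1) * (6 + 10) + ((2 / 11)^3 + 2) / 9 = 4195921 / 247566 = 16.95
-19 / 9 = -2.11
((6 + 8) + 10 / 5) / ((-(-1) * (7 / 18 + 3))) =288 / 61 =4.72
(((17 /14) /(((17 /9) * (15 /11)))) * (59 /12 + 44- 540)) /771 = -64823 /215880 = -0.30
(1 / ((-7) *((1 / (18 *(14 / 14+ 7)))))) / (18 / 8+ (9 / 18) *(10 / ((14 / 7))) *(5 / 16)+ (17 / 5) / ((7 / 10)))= -2.61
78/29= 2.69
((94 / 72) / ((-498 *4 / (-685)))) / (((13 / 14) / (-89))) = -20057485 / 466128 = -43.03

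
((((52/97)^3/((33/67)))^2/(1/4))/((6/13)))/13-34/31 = -87022347823038310/84360905743194333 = -1.03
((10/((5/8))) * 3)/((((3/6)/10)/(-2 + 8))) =5760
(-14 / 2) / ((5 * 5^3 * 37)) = -7 / 23125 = -0.00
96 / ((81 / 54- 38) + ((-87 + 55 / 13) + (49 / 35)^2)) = -20800 / 25417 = -0.82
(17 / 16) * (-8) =-17 / 2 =-8.50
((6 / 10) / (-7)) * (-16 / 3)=16 / 35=0.46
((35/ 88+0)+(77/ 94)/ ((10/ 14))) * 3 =95823/ 20680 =4.63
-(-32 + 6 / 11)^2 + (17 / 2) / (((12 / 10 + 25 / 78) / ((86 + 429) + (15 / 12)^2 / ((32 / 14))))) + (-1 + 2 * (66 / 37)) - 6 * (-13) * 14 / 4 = 1474123915817 / 679644416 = 2168.96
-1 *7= -7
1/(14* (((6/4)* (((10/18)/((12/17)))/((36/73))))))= 1296/43435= 0.03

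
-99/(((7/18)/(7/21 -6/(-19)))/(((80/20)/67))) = -87912/8911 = -9.87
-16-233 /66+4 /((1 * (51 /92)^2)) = -372731 /57222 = -6.51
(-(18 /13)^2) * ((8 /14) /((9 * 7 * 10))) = -72 /41405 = -0.00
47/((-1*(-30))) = 1.57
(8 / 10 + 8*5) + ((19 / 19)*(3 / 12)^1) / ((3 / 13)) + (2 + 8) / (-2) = 2213 / 60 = 36.88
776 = 776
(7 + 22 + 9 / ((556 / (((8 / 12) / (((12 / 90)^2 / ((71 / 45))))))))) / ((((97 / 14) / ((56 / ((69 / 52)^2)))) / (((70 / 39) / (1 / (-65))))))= -3089687473600 / 192577689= -16043.85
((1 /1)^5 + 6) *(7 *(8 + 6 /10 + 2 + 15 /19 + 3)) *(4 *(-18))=-4822776 /95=-50766.06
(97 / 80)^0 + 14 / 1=15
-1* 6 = -6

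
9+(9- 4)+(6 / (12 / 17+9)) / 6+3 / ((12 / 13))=11453 / 660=17.35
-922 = -922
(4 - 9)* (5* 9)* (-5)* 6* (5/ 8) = 16875/ 4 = 4218.75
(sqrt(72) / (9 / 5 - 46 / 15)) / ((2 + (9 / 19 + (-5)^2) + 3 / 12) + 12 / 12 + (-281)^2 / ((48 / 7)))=-4320 * sqrt(2) / 10528009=-0.00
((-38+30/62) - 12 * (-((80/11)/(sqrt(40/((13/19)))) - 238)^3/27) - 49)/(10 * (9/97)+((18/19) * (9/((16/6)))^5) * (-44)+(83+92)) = 1527039566835539968/4606904628819999 - 2483522604630016 * sqrt(2470)/31059453787850961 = 327.49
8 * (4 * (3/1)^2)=288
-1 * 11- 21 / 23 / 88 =-22285 / 2024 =-11.01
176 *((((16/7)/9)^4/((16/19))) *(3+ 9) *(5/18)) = 136970240/47258883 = 2.90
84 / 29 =2.90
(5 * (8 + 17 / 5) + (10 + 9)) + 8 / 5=388 / 5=77.60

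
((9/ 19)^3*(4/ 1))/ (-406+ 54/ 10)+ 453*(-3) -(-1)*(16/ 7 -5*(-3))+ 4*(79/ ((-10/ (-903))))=13075800058066/ 480850195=27193.08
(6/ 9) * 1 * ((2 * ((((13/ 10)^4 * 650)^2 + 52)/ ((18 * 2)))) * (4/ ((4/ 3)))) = 137860571849/ 360000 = 382946.03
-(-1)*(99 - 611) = -512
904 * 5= 4520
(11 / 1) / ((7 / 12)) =18.86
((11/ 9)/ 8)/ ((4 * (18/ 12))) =11/ 432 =0.03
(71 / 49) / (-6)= -71 / 294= -0.24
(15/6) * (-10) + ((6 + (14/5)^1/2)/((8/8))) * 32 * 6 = 6979/5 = 1395.80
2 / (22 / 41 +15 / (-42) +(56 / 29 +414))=33292 / 6926575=0.00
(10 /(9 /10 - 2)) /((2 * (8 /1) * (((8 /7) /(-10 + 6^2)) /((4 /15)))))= -455 /132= -3.45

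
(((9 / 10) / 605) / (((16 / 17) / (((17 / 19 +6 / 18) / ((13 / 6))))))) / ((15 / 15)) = 1071 / 1195480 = 0.00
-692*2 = -1384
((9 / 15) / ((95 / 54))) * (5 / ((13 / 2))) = 324 / 1235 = 0.26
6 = 6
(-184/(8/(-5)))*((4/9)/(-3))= -460/27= -17.04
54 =54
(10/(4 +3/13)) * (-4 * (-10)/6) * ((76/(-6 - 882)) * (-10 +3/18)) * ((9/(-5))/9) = -29146/10989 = -2.65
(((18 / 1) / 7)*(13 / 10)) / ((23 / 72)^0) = 117 / 35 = 3.34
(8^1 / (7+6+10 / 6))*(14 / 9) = 28 / 33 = 0.85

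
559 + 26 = 585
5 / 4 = 1.25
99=99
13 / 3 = 4.33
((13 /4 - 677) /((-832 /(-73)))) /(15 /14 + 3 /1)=-14.52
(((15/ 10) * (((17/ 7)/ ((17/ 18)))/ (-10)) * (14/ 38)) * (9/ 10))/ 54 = -0.00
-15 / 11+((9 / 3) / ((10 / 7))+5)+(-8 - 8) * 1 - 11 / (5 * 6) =-1754 / 165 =-10.63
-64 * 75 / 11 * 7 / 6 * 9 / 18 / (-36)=700 / 99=7.07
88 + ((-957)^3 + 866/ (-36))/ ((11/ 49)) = -773044332619/ 198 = -3904264306.16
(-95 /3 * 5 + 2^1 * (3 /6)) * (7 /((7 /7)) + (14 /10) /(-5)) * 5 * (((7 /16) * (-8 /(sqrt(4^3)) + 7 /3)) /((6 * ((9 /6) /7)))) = -323792 /135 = -2398.46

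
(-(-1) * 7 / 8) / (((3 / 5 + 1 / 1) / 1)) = 0.55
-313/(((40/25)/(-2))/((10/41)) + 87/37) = 289525/859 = 337.05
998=998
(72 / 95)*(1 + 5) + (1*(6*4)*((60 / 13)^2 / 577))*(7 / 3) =61277616 / 9263735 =6.61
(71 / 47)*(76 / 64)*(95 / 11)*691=88555105 / 8272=10705.40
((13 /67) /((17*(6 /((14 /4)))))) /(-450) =-91 /6150600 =-0.00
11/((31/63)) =693/31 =22.35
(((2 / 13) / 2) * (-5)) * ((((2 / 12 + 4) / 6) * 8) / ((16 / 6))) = -125 / 156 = -0.80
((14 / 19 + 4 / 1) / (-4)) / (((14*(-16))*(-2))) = -45 / 17024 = -0.00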